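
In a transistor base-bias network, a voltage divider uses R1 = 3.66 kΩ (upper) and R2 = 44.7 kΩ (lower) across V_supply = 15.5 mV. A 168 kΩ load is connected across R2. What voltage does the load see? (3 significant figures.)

The load sits in parallel with R2, giving an effective lower resistance R2' = R2·R_L/(R2+R_L) = 35.31 kΩ.
Now apply the divider: V_out = 15.5 × 0.9061 = 14.04 mV.

V_out ≈ 14.0 mV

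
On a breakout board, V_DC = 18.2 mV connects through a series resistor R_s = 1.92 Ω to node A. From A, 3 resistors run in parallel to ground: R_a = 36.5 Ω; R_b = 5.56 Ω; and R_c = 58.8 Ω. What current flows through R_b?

Parallel bank: R_p = 1/(1/36.5 + 1/5.56 + 1/58.8) = 4.459 Ω.
V_A by voltage divider: V_A = 18.2 × 4.459/(1.92 + 4.459) = 12.72 mV.
I(R_b) = V_A / R_b = 12.72/5.56 = 2.288 mA.
(Check via current divider: I_total = 2.853 mA; share G_k/ΣG = 0.8020 → same result.)

I ≈ 2.29 mA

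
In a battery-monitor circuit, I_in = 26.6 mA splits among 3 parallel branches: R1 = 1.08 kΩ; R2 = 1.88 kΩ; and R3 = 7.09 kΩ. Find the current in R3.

Total conductance ΣG = 1/1.08 + 1/1.88 + 1/7.09 = 1.599 (units of 1/kΩ).
By the current-divider rule, I = I_in · G_k/ΣG = 26.6 × 0.08821 = 2.346 mA.

I ≈ 2.35 mA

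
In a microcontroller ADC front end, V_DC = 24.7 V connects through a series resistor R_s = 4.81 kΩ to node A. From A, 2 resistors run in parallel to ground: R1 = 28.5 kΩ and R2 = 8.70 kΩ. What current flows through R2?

Equivalent of the parallel group: R_p = 6.665 kΩ.
Node voltage V_A = V_DC · R_p/(R_s + R_p) = 24.7 × 0.5808 = 14.35 V.
Branch current I = V_A/R2 = 14.35/8.70 = 1.649 mA.

I ≈ 1.65 mA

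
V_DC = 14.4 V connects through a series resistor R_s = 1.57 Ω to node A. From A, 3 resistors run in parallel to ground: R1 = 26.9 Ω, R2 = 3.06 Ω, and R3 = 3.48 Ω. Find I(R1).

Combine the parallel branches: R_p = (1/26.9 + 1/3.06 + 1/3.48)⁻¹ = 1.535 Ω.
Node voltage V_A = V_DC · R_p/(R_s + R_p) = 14.4 × 0.4944 = 7.120 V.
I(R1) = V_A / R1 = 7.120/26.9 = 0.2647 A.

I ≈ 0.265 A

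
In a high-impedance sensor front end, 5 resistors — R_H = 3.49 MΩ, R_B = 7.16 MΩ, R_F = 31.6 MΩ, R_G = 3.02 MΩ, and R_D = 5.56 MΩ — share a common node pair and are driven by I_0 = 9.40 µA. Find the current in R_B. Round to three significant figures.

I ≈ 1.36 µA

ΣG = 1/3.49 + 1/7.16 + 1/31.6 + 1/3.02 + 1/5.56 = 0.9688.
R_B takes the fraction G_k/ΣG = 0.1397/0.9688 = 0.1442, so I = 9.40 × 0.1442 = 1.355 µA.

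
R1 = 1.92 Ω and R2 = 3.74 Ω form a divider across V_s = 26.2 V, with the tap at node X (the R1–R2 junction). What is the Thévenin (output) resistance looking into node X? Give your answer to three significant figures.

With V_s suppressed (replaced by a short), R_th = R1 ‖ R2 = (1.920 × 3.74)/(1.920 + 3.74) = 1.269 Ω.

R_th ≈ 1.27 Ω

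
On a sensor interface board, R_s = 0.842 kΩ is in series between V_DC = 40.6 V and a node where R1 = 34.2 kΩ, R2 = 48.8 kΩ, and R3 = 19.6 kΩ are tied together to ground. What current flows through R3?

I ≈ 1.91 mA

Combine the parallel branches: R_p = (1/34.2 + 1/48.8 + 1/19.6)⁻¹ = 9.925 kΩ.
V_A by voltage divider: V_A = 40.6 × 9.925/(0.842 + 9.925) = 37.43 V.
Branch current I = V_A/R3 = 37.43/19.6 = 1.909 mA.
(Equivalently: I_total = 3.771 mA, then current-divider fraction G_k/ΣG = 0.5064.)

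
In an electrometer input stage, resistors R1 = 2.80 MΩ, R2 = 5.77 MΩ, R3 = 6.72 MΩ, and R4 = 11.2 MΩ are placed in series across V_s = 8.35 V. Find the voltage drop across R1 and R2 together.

Series total: ΣR = 2.80 + 5.77 + 6.72 + 11.2 = 26.49 MΩ.
R_{R1..R2} = 2.80 + 5.77 = 8.570 MΩ.
Voltage divider: V = V_s · (8.570 / 26.49) = 8.35 × 0.3235 = 2.701 V.

V ≈ 2.70 V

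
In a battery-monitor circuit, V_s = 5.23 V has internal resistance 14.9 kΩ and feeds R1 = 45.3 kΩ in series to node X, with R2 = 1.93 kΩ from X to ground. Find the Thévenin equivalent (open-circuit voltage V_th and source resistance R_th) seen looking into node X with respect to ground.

V_th ≈ 0.162 V, R_th ≈ 1.87 kΩ

R1' = 14.9 + 45.3 = 60.20 kΩ (source resistance + R1).
Open-circuit (no load on X): V_th = V_s · R2/(R1' + R2) = 5.23 × 1.93/(60.20 + 1.93) = 0.1625 V.
With V_s suppressed (replaced by a short), R_th = R1' ‖ R2 = (60.20 × 1.93)/(60.20 + 1.93) = 1.870 kΩ.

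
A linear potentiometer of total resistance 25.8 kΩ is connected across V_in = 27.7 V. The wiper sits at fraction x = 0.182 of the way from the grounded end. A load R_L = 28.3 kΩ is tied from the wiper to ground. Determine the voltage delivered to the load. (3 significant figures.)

The pot divides into 21.10 kΩ above the wiper and 4.696 kΩ below.
(x·R_p) ‖ R_L = 4.027 kΩ.
V_out = 27.7 × 4.027/(21.10 + 4.027) = 4.439 V.
(Unloaded: V_out = x·V_in = 5.04 V.)

V_out ≈ 4.44 V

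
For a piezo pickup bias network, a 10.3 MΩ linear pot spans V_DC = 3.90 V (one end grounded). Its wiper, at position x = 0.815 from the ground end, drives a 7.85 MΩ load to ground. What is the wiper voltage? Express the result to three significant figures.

V_out ≈ 2.65 V

Lower segment x·R_p = 8.395 MΩ; upper segment (1−x)·R_p = 1.906 MΩ.
R_L loads the lower segment: effective lower R = 4.057 MΩ.
Then V_out = V_DC · 4.057/(1.906 + 4.057) = 2.654 V.
(Unloaded: V_out = x·V_DC = 3.18 V.)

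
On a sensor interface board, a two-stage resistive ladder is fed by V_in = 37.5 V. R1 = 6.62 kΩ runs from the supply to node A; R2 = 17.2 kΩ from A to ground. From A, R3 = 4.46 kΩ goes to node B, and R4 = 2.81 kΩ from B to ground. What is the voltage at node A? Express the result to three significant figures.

V_A ≈ 16.3 V

The second stage (R3 + R4 = 7.270 kΩ) loads node A in parallel with R2.
Effective lower resistance at A: R2 ‖ 7.270 = 5.110 kΩ.
V_A = 37.5 × 5.110/(6.62 + 5.110) = 16.34 V.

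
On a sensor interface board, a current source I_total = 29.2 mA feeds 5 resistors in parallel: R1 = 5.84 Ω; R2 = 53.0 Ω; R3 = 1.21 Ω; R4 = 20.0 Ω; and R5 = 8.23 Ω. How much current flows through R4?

ΣG = 1/5.84 + 1/53.0 + 1/1.21 + 1/20.0 + 1/8.23 = 1.188.
By the current-divider rule, I = I_total · G_k/ΣG = 29.2 × 0.04209 = 1.229 mA.

I ≈ 1.23 mA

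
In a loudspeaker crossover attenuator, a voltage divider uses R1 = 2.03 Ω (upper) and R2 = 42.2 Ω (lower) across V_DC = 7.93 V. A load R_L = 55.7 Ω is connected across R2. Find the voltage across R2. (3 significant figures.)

The load sits in parallel with R2, giving an effective lower resistance R2' = R2·R_L/(R2+R_L) = 24.01 Ω.
Then V_out = V_DC · R2'/(R1 + R2') = 7.93 × 24.01/26.04 = 7.312 V.

V_out ≈ 7.31 V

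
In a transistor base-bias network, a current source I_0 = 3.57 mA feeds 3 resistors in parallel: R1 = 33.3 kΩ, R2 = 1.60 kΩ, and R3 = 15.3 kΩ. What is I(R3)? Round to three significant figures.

I ≈ 0.324 mA

Conductances: ΣG = 1/33.3 + 1/1.60 + 1/15.3 = 0.7204 (1/kΩ).
R3 takes the fraction G_k/ΣG = 0.06536/0.7204 = 0.09073, so I = 3.57 × 0.09073 = 0.3239 mA.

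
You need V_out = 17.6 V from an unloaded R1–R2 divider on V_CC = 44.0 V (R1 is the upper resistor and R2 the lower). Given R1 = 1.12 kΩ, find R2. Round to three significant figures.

R2 ≈ 0.747 kΩ

Required fraction k = V_out/V_CC = 0.4000.
So R2 = R1 · V_out/(V_CC − V_out) = 1.12 × 17.6/(44.0 − 17.6) = 1.12 × 0.6667 = 0.7467 kΩ.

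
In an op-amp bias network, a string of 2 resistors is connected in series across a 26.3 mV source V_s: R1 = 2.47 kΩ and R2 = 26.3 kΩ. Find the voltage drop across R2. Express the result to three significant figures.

V ≈ 24.0 mV

ΣR = 2.47 + 26.3 = 28.77 kΩ.
Voltage divider: V = V_s · (26.30 / 28.77) = 26.3 × 0.9141 = 24.04 mV.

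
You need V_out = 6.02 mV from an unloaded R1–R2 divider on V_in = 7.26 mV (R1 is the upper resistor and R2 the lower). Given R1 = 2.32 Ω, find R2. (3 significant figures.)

V_out/V_in = R2/(R1+R2) = 0.8292.
R2 = R1 · 0.8292/(1 − 0.8292) = 11.26 Ω.

R2 ≈ 11.3 Ω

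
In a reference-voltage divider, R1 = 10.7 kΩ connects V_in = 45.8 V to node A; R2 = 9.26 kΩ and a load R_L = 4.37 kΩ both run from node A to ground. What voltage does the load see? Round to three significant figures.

The load sits in parallel with R2, giving an effective lower resistance R2' = R2·R_L/(R2+R_L) = 2.969 kΩ.
Now apply the divider: V_out = 45.8 × 0.2172 = 9.948 V.
(Unloaded it would be 21.2 V; the load pulls it down.)

V_out ≈ 9.95 V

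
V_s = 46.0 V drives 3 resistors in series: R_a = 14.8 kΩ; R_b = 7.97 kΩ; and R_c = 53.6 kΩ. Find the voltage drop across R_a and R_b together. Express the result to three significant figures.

V ≈ 13.7 V

Total series resistance ΣR = 14.8 + 7.97 + 53.6 = 76.37 kΩ.
R_{R_a..R_b} = 14.8 + 7.97 = 22.77 kΩ.
V = V_s · R/ΣR = 46.0 × 0.2982 = 13.72 V.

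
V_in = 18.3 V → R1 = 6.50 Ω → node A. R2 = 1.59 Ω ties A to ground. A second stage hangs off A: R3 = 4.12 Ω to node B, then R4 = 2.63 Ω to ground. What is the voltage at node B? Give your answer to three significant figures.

V_B ≈ 1.18 V

The second stage (R3 + R4 = 6.750 Ω) loads node A in parallel with R2.
Effective lower resistance at A: R2 ‖ 6.750 = 1.287 Ω.
First divider: V_A = V_in · 1.287/(6.50 + 1.287) = 3.024 V.
Then the unloaded second divider: V_B = V_A × R4/(R3+R4) = 3.024 × 0.3896 = 1.178 V.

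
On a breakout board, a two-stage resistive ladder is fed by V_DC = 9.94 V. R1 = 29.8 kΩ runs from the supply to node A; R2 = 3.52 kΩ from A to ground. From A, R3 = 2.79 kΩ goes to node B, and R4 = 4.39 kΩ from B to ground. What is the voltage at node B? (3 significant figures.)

V_B ≈ 0.446 V

Looking into the second stage from A: R3 + R4 = 7.180 kΩ appears in parallel with R2.
R2 ‖ (R3+R4) = 2.362 kΩ.
First divider: V_A = V_DC · 2.362/(29.8 + 2.362) = 0.7300 V.
V_B = V_A × 0.6114 = 0.4463 V.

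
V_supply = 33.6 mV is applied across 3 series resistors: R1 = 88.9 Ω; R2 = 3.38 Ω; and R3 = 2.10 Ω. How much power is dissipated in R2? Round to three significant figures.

Series current I = V_supply/ΣR = 33.6/94.38 = 0.3560 mA.
P(R2) = I²·R2 = (0.3560)² × 3.38 = 0.4284 µW.

P ≈ 0.428 µW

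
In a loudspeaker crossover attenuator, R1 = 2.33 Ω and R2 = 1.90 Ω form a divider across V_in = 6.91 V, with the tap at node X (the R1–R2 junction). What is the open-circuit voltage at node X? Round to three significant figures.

V_th ≈ 3.10 V

Open-circuit (no load on X): V_th = V_in · R2/(R1 + R2) = 6.91 × 1.90/(2.330 + 1.90) = 3.104 V.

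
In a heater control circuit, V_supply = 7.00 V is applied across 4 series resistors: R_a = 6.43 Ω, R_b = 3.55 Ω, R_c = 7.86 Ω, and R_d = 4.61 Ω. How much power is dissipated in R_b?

The common current is I = 7.00/22.45 = 0.3118 A.
P = I²R = 0.09722 × 3.55 = 0.3451 W.

P ≈ 0.345 W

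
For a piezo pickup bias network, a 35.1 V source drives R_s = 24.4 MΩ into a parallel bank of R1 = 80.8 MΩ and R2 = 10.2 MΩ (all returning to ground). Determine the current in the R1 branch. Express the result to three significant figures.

I ≈ 0.118 µA

Parallel bank: R_p = 1/(1/80.8 + 1/10.2) = 9.057 MΩ.
Node voltage V_A = V_CC · R_p/(R_s + R_p) = 35.1 × 0.2707 = 9.502 V.
I(R1) = V_A / R1 = 9.502/80.8 = 0.1176 µA.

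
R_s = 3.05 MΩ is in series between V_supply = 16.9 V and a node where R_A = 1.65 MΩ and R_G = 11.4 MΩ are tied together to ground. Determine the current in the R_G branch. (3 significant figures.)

I ≈ 0.476 µA

Combine the parallel branches: R_p = (1/1.65 + 1/11.4)⁻¹ = 1.441 MΩ.
V_A = 16.9 × 1.441/4.491 = 5.424 V.
I(R_G) = V_A / R_G = 5.424/11.4 = 0.4758 µA.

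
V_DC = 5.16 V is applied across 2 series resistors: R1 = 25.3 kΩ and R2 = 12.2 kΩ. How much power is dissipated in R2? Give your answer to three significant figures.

P ≈ 0.231 mW

Series current I = V_DC/ΣR = 5.16/37.50 = 0.1376 mA.
V(R2) = I·R = 1.679 V; P = V·I = 1.679 × 0.1376 = 0.2310 mW.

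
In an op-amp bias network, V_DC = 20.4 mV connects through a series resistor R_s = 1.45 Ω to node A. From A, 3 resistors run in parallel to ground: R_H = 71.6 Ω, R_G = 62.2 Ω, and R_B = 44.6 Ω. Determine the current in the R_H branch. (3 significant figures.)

Equivalent of the parallel group: R_p = 19.06 Ω.
V_A = 20.4 × 19.06/20.51 = 18.96 mV.
I(R_H) = V_A / R_H = 18.96/71.6 = 0.2648 mA.

I ≈ 0.265 mA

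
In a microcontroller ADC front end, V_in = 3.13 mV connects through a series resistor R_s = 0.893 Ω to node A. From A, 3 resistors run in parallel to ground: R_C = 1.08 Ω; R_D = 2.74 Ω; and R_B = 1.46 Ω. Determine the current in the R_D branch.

Parallel bank: R_p = 1/(1/1.08 + 1/2.74 + 1/1.46) = 0.5061 Ω.
Node voltage V_A = V_in · R_p/(R_s + R_p) = 3.13 × 0.3617 = 1.132 mV.
I(R_D) = V_A / R_D = 1.132/2.74 = 0.4132 mA.

I ≈ 0.413 mA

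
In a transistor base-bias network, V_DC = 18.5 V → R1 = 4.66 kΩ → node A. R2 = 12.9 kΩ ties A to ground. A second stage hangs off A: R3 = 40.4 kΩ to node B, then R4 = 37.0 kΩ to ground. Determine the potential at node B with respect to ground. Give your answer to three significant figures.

Node A sees R2 in parallel with the series input of stage 2, R3 + R4 = 77.40 kΩ.
R2 ‖ (R3+R4) = 11.06 kΩ.
V_A = 18.5 × 11.06/(4.66 + 11.06) = 13.01 V.
Stage 2 is unloaded, so V_B = V_A · R4/(R3+R4) = 13.01 × 37.0/77.40 = 6.222 V.

V_B ≈ 6.22 V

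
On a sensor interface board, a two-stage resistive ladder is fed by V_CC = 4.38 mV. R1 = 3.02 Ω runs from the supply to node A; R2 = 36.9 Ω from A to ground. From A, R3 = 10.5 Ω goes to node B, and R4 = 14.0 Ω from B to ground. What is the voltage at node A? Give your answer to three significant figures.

V_A ≈ 3.63 mV

The second stage (R3 + R4 = 24.50 Ω) loads node A in parallel with R2.
R2 ‖ (R3+R4) = 14.72 Ω.
V_A = 4.38 × 14.72/(3.02 + 14.72) = 3.635 mV.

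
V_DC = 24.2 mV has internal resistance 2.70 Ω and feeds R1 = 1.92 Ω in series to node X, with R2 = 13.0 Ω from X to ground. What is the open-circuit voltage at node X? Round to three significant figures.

V_th ≈ 17.9 mV

R1' = 2.70 + 1.92 = 4.620 Ω (source resistance + R1).
Open-circuit (no load on X): V_th = V_DC · R2/(R1' + R2) = 24.2 × 13.0/(4.620 + 13.0) = 17.85 mV.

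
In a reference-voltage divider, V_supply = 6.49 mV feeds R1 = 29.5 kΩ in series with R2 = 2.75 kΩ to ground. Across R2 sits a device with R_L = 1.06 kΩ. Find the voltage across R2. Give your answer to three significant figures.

V_out ≈ 0.164 mV

The load sits in parallel with R2, giving an effective lower resistance R2' = R2·R_L/(R2+R_L) = 0.7651 kΩ.
Now apply the divider: V_out = 6.49 × 0.02528 = 0.1641 mV.
(Unloaded it would be 0.553 mV; the load pulls it down.)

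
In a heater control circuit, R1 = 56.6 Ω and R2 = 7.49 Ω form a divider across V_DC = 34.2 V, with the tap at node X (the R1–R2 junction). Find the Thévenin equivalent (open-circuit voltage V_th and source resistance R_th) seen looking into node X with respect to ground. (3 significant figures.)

V_th ≈ 4.00 V, R_th ≈ 6.61 Ω

V_th is the unloaded tap voltage: V_DC · R2/(R1+R2) = 34.2 × 0.1169 = 3.997 V.
Zeroing V_DC shorts the top of R1 to ground, so R_th = R1 ‖ R2 = 6.615 Ω.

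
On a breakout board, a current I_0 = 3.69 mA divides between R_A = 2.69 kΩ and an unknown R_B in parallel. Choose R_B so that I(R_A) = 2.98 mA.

In a two-way split, I_A/I_0 = R_B/(R_A + R_B).
2.98/3.69 = R_B/(R_A + R_B) → R_B = R_A · (0.8076)/(1 − 0.8076) = 2.69 × 4.197 = 11.29 kΩ.

R_B ≈ 11.3 kΩ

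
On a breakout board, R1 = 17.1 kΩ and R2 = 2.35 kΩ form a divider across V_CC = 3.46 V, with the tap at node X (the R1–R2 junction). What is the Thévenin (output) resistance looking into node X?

With V_CC suppressed (replaced by a short), R_th = R1 ‖ R2 = (17.10 × 2.35)/(17.10 + 2.35) = 2.066 kΩ.

R_th ≈ 2.07 kΩ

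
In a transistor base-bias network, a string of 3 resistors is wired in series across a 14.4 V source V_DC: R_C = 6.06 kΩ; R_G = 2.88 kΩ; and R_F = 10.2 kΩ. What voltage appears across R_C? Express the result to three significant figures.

V ≈ 4.56 V

Series total: ΣR = 6.06 + 2.88 + 10.2 = 19.14 kΩ.
By the voltage-divider rule, V = 14.4 × 6.060/19.14 = 4.559 V.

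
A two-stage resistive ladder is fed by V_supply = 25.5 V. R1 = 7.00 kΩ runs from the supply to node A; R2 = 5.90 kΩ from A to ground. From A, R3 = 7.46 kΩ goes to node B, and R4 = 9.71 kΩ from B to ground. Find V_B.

Looking into the second stage from A: R3 + R4 = 17.17 kΩ appears in parallel with R2.
Effective lower resistance at A: R2 ‖ 17.17 = 4.391 kΩ.
So V_A = 25.5 × 0.3855 = 9.830 V.
V_B = V_A × 0.5655 = 5.559 V.

V_B ≈ 5.56 V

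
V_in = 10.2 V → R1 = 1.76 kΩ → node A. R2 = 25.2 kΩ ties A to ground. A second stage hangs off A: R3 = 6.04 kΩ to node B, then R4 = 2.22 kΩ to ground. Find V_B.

The second stage (R3 + R4 = 8.260 kΩ) loads node A in parallel with R2.
Effective lower resistance at A: R2 ‖ 8.260 = 6.221 kΩ.
First divider: V_A = V_in · 6.221/(1.76 + 6.221) = 7.951 V.
Then the unloaded second divider: V_B = V_A × R4/(R3+R4) = 7.951 × 0.2688 = 2.137 V.

V_B ≈ 2.14 V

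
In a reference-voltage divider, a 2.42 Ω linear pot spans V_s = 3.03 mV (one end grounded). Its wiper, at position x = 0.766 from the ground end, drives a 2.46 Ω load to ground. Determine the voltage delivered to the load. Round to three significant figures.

Lower segment x·R_p = 1.854 Ω; upper segment (1−x)·R_p = 0.5663 Ω.
R_L loads the lower segment: effective lower R = 1.057 Ω.
V_out = 3.03 × 1.057/(0.5663 + 1.057) = 1.973 mV.

V_out ≈ 1.97 mV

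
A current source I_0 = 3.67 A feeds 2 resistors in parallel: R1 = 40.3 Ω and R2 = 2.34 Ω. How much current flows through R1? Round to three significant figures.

I ≈ 0.201 A

With just two branches, the current splits inversely with resistance.
So I = 3.67 × 2.34/42.64 = 0.2014 A.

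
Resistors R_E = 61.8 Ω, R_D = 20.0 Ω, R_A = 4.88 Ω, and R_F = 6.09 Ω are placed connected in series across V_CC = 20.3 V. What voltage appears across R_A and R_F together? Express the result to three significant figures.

Total series resistance ΣR = 61.8 + 20.0 + 4.88 + 6.09 = 92.77 Ω.
R_{R_A..R_F} = 4.88 + 6.09 = 10.97 Ω.
V = V_CC · R/ΣR = 20.3 × 0.1182 = 2.400 V.

V ≈ 2.40 V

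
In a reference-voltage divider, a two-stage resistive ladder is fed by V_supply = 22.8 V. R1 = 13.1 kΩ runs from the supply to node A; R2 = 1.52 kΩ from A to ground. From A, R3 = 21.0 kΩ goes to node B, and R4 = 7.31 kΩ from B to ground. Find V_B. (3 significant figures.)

V_B ≈ 0.584 V

The second stage (R3 + R4 = 28.31 kΩ) loads node A in parallel with R2.
Effective lower resistance at A: R2 ‖ 28.31 = 1.443 kΩ.
So V_A = 22.8 × 0.09919 = 2.262 V.
V_B = V_A × 0.2582 = 0.5840 V.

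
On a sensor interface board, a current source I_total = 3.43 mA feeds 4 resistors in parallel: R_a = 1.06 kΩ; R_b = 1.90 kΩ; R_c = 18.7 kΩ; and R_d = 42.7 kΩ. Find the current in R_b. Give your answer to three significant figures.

Total conductance ΣG = 1/1.06 + 1/1.90 + 1/18.7 + 1/42.7 = 1.547 (units of 1/kΩ).
By the current-divider rule, I = I_total · G_k/ΣG = 3.43 × 0.3403 = 1.167 mA.

I ≈ 1.17 mA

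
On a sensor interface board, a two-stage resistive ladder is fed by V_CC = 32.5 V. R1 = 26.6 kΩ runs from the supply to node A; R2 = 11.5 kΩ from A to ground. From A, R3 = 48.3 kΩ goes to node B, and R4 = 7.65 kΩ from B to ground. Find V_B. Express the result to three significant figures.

V_B ≈ 1.17 V

The second stage (R3 + R4 = 55.95 kΩ) loads node A in parallel with R2.
R2 ‖ (R3+R4) = 9.539 kΩ.
So V_A = 32.5 × 0.2640 = 8.579 V.
V_B = V_A × 0.1367 = 1.173 V.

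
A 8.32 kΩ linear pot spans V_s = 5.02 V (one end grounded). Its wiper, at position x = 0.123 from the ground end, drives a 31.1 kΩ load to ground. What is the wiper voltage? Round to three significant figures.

V_out ≈ 0.600 V

Lower segment x·R_p = 1.023 kΩ; upper segment (1−x)·R_p = 7.297 kΩ.
(x·R_p) ‖ R_L = 0.9908 kΩ.
V_out = 5.02 × 0.9908/(7.297 + 0.9908) = 0.6001 V.
(Unloaded: V_out = x·V_s = 0.617 V.)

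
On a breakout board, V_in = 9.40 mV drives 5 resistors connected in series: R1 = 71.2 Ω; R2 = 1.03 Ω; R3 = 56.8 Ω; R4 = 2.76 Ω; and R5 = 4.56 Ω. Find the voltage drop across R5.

Total series resistance ΣR = 71.2 + 1.03 + 56.8 + 2.76 + 4.56 = 136.3 Ω.
Voltage divider: V = V_in · (4.560 / 136.3) = 9.40 × 0.03344 = 0.3144 mV.

V ≈ 0.314 mV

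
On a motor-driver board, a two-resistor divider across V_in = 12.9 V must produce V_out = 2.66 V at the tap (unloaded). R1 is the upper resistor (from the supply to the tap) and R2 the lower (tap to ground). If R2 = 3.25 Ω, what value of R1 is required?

R1 ≈ 12.5 Ω

The divider ratio is R2/(R1+R2) = 2.66/12.9 = 0.2062.
Rearranging, R1 = R2·(1−k)/k = 3.25 × 3.850 = 12.51 Ω.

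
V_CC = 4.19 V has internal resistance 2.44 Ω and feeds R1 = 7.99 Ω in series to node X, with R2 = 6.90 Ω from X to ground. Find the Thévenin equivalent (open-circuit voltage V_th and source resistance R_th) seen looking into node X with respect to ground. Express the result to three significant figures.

V_th ≈ 1.67 V, R_th ≈ 4.15 Ω

R1' = 2.44 + 7.99 = 10.43 Ω (source resistance + R1).
V_th is the unloaded tap voltage: V_CC · R2/(R1'+R2) = 4.19 × 0.3982 = 1.668 V.
With V_CC suppressed (replaced by a short), R_th = R1' ‖ R2 = (10.43 × 6.90)/(10.43 + 6.90) = 4.153 Ω.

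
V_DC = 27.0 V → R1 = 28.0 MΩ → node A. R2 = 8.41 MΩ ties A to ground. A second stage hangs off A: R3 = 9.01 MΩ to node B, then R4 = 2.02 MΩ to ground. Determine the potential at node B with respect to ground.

V_B ≈ 0.720 V

Looking into the second stage from A: R3 + R4 = 11.03 MΩ appears in parallel with R2.
R2 ‖ (R3+R4) = 4.772 MΩ.
So V_A = 27.0 × 0.1456 = 3.931 V.
V_B = V_A × 0.1831 = 0.7200 V.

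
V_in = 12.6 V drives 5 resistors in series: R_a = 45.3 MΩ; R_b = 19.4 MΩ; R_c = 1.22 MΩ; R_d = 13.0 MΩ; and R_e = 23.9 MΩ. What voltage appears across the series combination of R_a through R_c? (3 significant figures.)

ΣR = 45.3 + 19.4 + 1.22 + 13.0 + 23.9 = 102.8 MΩ.
R_{R_a..R_c} = 45.3 + 19.4 + 1.22 = 65.92 MΩ.
V = V_in · R/ΣR = 12.6 × 0.6411 = 8.078 V.

V ≈ 8.08 V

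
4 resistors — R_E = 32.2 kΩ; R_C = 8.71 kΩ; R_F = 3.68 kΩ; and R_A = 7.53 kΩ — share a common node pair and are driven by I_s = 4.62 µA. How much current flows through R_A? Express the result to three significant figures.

I ≈ 1.11 µA

Total conductance ΣG = 1/32.2 + 1/8.71 + 1/3.68 + 1/7.53 = 0.5504 (units of 1/kΩ).
R_A takes the fraction G_k/ΣG = 0.1328/0.5504 = 0.2413, so I = 4.62 × 0.2413 = 1.115 µA.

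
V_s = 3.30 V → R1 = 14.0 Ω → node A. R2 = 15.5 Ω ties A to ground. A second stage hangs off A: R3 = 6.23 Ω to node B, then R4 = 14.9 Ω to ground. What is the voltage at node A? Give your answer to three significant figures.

V_A ≈ 1.29 V

Node A sees R2 in parallel with the series input of stage 2, R3 + R4 = 21.13 Ω.
Effective lower resistance at A: R2 ‖ 21.13 = 8.941 Ω.
So V_A = 3.30 × 0.3897 = 1.286 V.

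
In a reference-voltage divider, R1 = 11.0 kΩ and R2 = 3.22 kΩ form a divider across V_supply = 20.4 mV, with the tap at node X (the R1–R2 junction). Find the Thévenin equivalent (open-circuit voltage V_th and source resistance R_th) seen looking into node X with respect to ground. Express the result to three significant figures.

V_th ≈ 4.62 mV, R_th ≈ 2.49 kΩ

V_th is the unloaded tap voltage: V_supply · R2/(R1+R2) = 20.4 × 0.2264 = 4.619 mV.
Looking into X with the source shorted: R_th = R1·R2/(R1+R2) = 11.00 × 3.22/14.22 = 2.491 kΩ.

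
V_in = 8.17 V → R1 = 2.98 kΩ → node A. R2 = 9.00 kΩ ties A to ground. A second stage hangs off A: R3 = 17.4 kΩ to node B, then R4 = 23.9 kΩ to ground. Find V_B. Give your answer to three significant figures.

V_B ≈ 3.37 V

The second stage (R3 + R4 = 41.30 kΩ) loads node A in parallel with R2.
R2 ‖ (R3+R4) = 7.390 kΩ.
So V_A = 8.17 × 0.7126 = 5.822 V.
Stage 2 is unloaded, so V_B = V_A · R4/(R3+R4) = 5.822 × 23.9/41.30 = 3.369 V.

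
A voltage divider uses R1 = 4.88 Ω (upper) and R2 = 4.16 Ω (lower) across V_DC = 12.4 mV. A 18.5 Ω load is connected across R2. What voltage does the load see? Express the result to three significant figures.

R2 ‖ R_L = (4.16 × 18.5)/(4.16 + 18.5) = 3.396 Ω.
Voltage divider with the loaded lower leg: V_out = 12.4 × 3.396/(4.88 + 3.396) = 12.4 × 0.4104 = 5.089 mV.

V_out ≈ 5.09 mV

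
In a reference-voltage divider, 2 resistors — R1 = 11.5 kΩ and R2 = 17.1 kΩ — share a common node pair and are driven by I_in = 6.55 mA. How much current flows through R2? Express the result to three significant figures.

For two parallel branches, I_k = I_in · (other R)/(sum of R).
I(R2) = 6.55 × 11.5/(11.5 + 17.1) = 6.55 × 0.4021 = 2.634 mA.

I ≈ 2.63 mA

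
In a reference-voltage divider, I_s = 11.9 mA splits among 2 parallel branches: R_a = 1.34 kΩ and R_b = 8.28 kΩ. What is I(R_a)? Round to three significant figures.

I ≈ 10.2 mA

With just two branches, the current splits inversely with resistance.
So I = 11.9 × 8.28/9.620 = 10.24 mA.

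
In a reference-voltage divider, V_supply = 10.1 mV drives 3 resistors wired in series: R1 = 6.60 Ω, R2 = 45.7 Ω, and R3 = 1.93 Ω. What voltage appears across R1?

Total series resistance ΣR = 6.60 + 45.7 + 1.93 = 54.23 Ω.
By the voltage-divider rule, V = 10.1 × 6.600/54.23 = 1.229 mV.

V ≈ 1.23 mV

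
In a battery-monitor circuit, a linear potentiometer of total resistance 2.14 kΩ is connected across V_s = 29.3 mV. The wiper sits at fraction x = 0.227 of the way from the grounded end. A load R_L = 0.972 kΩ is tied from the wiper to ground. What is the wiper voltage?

Split the track: R_lower = x·R_p = 0.4858 kΩ, R_upper = (1−x)·R_p = 1.654 kΩ.
R_L loads the lower segment: effective lower R = 0.3239 kΩ.
Then V_out = V_s · 0.3239/(1.654 + 0.3239) = 4.798 mV.
(Unloaded: V_out = x·V_s = 6.65 mV.)

V_out ≈ 4.80 mV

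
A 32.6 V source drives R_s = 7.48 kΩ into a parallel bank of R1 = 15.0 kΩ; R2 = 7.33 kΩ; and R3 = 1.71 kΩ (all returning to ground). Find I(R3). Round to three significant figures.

Parallel bank: R_p = 1/(1/15.0 + 1/7.33 + 1/1.71) = 1.269 kΩ.
V_A by voltage divider: V_A = 32.6 × 1.269/(7.48 + 1.269) = 4.729 V.
I(R3) = V_A / R3 = 4.729/1.71 = 2.766 mA.

I ≈ 2.77 mA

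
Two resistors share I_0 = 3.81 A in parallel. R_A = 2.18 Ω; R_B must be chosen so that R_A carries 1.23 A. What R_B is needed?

The fraction through R_A equals R_B/(R_A+R_B).
With f = 0.3228, R_B = R_A · f/(1−f) = 2.18 × 0.4767 = 1.039 Ω.

R_B ≈ 1.04 Ω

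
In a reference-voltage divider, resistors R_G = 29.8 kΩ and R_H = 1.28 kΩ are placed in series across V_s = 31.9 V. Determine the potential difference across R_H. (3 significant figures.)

Series total: ΣR = 29.8 + 1.28 = 31.08 kΩ.
By the voltage-divider rule, V = 31.9 × 1.280/31.08 = 1.314 V.

V ≈ 1.31 V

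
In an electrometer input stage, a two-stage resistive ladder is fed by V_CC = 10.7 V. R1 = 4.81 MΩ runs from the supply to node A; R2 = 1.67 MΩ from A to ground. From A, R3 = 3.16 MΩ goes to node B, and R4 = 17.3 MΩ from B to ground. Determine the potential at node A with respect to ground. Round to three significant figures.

Node A sees R2 in parallel with the series input of stage 2, R3 + R4 = 20.46 MΩ.
Effective lower resistance at A: R2 ‖ 20.46 = 1.544 MΩ.
V_A = 10.7 × 1.544/(4.81 + 1.544) = 2.600 V.

V_A ≈ 2.60 V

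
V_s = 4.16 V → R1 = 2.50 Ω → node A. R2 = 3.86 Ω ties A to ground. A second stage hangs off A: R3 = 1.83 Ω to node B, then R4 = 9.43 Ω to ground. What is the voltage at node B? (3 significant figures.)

Looking into the second stage from A: R3 + R4 = 11.26 Ω appears in parallel with R2.
Effective lower resistance at A: R2 ‖ 11.26 = 2.875 Ω.
So V_A = 4.16 × 0.5348 = 2.225 V.
Stage 2 is unloaded, so V_B = V_A · R4/(R3+R4) = 2.225 × 9.43/11.26 = 1.863 V.

V_B ≈ 1.86 V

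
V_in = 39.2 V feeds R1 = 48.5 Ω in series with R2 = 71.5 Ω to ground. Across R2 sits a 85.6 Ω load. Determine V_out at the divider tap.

V_out ≈ 17.5 V

R2 ‖ R_L = (71.5 × 85.6)/(71.5 + 85.6) = 38.96 Ω.
Then V_out = V_in · R2'/(R1 + R2') = 39.2 × 38.96/87.46 = 17.46 V.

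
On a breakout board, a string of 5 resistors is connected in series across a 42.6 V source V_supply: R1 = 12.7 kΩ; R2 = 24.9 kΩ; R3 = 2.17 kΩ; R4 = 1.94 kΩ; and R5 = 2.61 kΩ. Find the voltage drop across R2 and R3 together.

Series total: ΣR = 12.7 + 24.9 + 2.17 + 1.94 + 2.61 = 44.32 kΩ.
R_{R2..R3} = 24.9 + 2.17 = 27.07 kΩ.
By the voltage-divider rule, V = 42.6 × 27.07/44.32 = 26.02 V.

V ≈ 26.0 V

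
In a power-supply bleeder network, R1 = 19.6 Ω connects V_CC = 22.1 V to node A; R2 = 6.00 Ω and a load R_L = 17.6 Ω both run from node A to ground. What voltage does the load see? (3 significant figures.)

R2 ‖ R_L = (6.00 × 17.6)/(6.00 + 17.6) = 4.475 Ω.
Then V_out = V_CC · R2'/(R1 + R2') = 22.1 × 4.475/24.07 = 4.108 V.

V_out ≈ 4.11 V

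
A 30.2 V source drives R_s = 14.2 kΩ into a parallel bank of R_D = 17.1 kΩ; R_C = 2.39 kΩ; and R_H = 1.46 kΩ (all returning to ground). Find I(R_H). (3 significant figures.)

Combine the parallel branches: R_p = (1/17.1 + 1/2.39 + 1/1.46)⁻¹ = 0.8607 kΩ.
V_A = 30.2 × 0.8607/15.06 = 1.726 V.
Branch current I = V_A/R_H = 1.726/1.46 = 1.182 mA.

I ≈ 1.18 mA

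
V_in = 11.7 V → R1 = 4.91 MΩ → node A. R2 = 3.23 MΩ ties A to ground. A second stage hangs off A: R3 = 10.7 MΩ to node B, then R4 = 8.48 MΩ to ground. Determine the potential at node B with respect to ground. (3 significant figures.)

Looking into the second stage from A: R3 + R4 = 19.18 MΩ appears in parallel with R2.
Effective lower resistance at A: R2 ‖ 19.18 = 2.764 MΩ.
First divider: V_A = V_in · 2.764/(4.91 + 2.764) = 4.215 V.
Then the unloaded second divider: V_B = V_A × R4/(R3+R4) = 4.215 × 0.4421 = 1.863 V.

V_B ≈ 1.86 V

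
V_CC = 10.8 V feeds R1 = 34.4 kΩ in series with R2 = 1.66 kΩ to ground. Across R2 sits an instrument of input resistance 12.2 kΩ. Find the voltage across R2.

V_out ≈ 0.440 V

The load sits in parallel with R2, giving an effective lower resistance R2' = R2·R_L/(R2+R_L) = 1.461 kΩ.
Now apply the divider: V_out = 10.8 × 0.04075 = 0.4401 V.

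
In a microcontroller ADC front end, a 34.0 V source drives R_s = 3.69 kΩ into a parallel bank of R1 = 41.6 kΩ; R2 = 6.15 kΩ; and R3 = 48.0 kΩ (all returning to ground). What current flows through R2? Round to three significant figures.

I ≈ 3.13 mA

Equivalent of the parallel group: R_p = 4.820 kΩ.
V_A = 34.0 × 4.820/8.510 = 19.26 V.
I(R2) = V_A / R2 = 19.26/6.15 = 3.131 mA.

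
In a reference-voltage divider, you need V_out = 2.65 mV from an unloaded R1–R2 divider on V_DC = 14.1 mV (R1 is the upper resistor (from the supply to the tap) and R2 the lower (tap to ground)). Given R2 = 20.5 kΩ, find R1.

R1 ≈ 88.6 kΩ

The divider ratio is R2/(R1+R2) = 2.65/14.1 = 0.1879.
Rearranging, R1 = R2·(1−k)/k = 20.5 × 4.321 = 88.58 kΩ.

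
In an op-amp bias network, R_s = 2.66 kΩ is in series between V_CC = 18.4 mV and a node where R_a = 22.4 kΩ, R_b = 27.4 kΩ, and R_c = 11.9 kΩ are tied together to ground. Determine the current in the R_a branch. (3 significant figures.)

Parallel bank: R_p = 1/(1/22.4 + 1/27.4 + 1/11.9) = 6.054 kΩ.
V_A = 18.4 × 6.054/8.714 = 12.78 mV.
I(R_a) = V_A / R_a = 12.78/22.4 = 0.5707 µA.

I ≈ 0.571 µA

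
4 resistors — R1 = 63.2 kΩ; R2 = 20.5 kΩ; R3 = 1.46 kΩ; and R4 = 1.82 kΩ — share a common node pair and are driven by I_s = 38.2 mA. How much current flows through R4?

ΣG = 1/63.2 + 1/20.5 + 1/1.46 + 1/1.82 = 1.299.
Current divider: I(R4) = I_s · G_k/ΣG = 38.2 × (0.5495/1.299) = 38.2 × 0.4230 = 16.16 mA.

I ≈ 16.2 mA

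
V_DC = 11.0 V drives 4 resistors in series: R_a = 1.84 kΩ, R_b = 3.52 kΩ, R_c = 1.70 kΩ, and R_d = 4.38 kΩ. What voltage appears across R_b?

Total series resistance ΣR = 1.84 + 3.52 + 1.70 + 4.38 = 11.44 kΩ.
V = V_DC · R/ΣR = 11.0 × 0.3077 = 3.385 V.

V ≈ 3.38 V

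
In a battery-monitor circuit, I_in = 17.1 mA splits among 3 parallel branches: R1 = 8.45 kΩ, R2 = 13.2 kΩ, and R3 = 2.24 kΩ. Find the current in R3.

ΣG = 1/8.45 + 1/13.2 + 1/2.24 = 0.6405.
Current divider: I(R3) = I_in · G_k/ΣG = 17.1 × (0.4464/0.6405) = 17.1 × 0.6970 = 11.92 mA.

I ≈ 11.9 mA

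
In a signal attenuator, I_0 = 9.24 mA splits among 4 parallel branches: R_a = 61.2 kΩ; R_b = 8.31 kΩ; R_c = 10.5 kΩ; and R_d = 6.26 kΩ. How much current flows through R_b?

Total conductance ΣG = 1/61.2 + 1/8.31 + 1/10.5 + 1/6.26 = 0.3917 (units of 1/kΩ).
Current divider: I(R_b) = I_0 · G_k/ΣG = 9.24 × (0.1203/0.3917) = 9.24 × 0.3072 = 2.839 mA.

I ≈ 2.84 mA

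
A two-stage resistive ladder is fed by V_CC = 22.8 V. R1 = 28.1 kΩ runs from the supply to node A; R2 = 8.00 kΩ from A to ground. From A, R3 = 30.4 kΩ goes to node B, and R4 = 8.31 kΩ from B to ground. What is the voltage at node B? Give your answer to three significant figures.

Node A sees R2 in parallel with the series input of stage 2, R3 + R4 = 38.71 kΩ.
R2 ‖ (R3+R4) = 6.630 kΩ.
First divider: V_A = V_CC · 6.630/(28.1 + 6.630) = 4.352 V.
Then the unloaded second divider: V_B = V_A × R4/(R3+R4) = 4.352 × 0.2147 = 0.9344 V.

V_B ≈ 0.934 V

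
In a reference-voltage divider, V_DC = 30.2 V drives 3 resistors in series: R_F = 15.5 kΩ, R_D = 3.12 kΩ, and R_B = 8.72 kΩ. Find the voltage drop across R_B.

V ≈ 9.63 V

Series total: ΣR = 15.5 + 3.12 + 8.72 = 27.34 kΩ.
Voltage divider: V = V_DC · (8.720 / 27.34) = 30.2 × 0.3189 = 9.632 V.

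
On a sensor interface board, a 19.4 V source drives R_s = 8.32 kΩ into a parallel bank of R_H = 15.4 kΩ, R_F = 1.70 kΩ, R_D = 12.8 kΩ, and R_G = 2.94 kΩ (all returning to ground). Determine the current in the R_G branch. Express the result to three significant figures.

Equivalent of the parallel group: R_p = 0.9333 kΩ.
Node voltage V_A = V_supply · R_p/(R_s + R_p) = 19.4 × 0.1009 = 1.957 V.
I(R_G) = V_A / R_G = 1.957/2.94 = 0.6656 mA.

I ≈ 0.666 mA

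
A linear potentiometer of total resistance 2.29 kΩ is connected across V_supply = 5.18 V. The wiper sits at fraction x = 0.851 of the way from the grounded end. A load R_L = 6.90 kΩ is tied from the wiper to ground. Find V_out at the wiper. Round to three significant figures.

V_out ≈ 4.23 V

Lower segment x·R_p = 1.949 kΩ; upper segment (1−x)·R_p = 0.3412 kΩ.
R_L loads the lower segment: effective lower R = 1.520 kΩ.
Loaded-divider output: V_out = 5.18 × 0.8166 = 4.230 V.
(Unloaded: V_out = x·V_supply = 4.41 V.)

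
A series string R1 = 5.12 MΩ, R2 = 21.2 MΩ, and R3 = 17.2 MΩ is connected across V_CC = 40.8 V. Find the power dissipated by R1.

The common current is I = 40.8/43.52 = 0.9375 µA.
P(R1) = I²·R1 = (0.9375)² × 5.12 = 4.500 µW.

P ≈ 4.50 µW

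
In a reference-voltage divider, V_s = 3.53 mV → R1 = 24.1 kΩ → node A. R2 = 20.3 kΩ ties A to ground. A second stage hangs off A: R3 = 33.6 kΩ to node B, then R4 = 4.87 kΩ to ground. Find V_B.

Looking into the second stage from A: R3 + R4 = 38.47 kΩ appears in parallel with R2.
Effective lower resistance at A: R2 ‖ 38.47 = 13.29 kΩ.
First divider: V_A = V_s · 13.29/(24.1 + 13.29) = 1.255 mV.
Stage 2 is unloaded, so V_B = V_A · R4/(R3+R4) = 1.255 × 4.87/38.47 = 0.1588 mV.

V_B ≈ 0.159 mV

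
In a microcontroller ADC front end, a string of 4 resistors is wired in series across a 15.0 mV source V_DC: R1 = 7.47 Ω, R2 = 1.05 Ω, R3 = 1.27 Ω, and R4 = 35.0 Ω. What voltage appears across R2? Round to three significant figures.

Total series resistance ΣR = 7.47 + 1.05 + 1.27 + 35.0 = 44.79 Ω.
V = V_DC · R/ΣR = 15.0 × 0.02344 = 0.3516 mV.

V ≈ 0.352 mV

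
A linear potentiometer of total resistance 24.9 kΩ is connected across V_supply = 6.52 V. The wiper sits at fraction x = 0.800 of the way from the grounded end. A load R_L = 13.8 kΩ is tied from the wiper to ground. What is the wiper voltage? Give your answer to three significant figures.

V_out ≈ 4.05 V

Lower segment x·R_p = 19.92 kΩ; upper segment (1−x)·R_p = 4.980 kΩ.
R_L loads the lower segment: effective lower R = 8.152 kΩ.
V_out = 6.52 × 8.152/(4.980 + 8.152) = 4.048 V.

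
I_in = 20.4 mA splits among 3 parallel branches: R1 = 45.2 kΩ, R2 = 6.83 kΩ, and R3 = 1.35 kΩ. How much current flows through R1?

I ≈ 0.496 mA

ΣG = 1/45.2 + 1/6.83 + 1/1.35 = 0.9093.
Current divider: I(R1) = I_in · G_k/ΣG = 20.4 × (0.02212/0.9093) = 20.4 × 0.02433 = 0.4964 mA.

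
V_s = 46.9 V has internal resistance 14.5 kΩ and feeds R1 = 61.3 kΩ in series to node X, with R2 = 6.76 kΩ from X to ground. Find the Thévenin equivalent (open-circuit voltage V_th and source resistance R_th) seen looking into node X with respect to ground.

R1' = 14.5 + 61.3 = 75.80 kΩ (source resistance + R1).
With X open, the divider is unloaded: V_th = 46.9 × 6.76/82.56 = 3.840 V.
Looking into X with the source shorted: R_th = R1'·R2/(R1'+R2) = 75.80 × 6.76/82.56 = 6.206 kΩ.

V_th ≈ 3.84 V, R_th ≈ 6.21 kΩ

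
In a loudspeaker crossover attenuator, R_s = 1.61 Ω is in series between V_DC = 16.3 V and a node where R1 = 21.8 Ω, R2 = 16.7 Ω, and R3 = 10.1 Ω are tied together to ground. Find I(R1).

I ≈ 0.562 A

Equivalent of the parallel group: R_p = 4.884 Ω.
Node voltage V_A = V_DC · R_p/(R_s + R_p) = 16.3 × 0.7521 = 12.26 V.
Branch current I = V_A/R1 = 12.26/21.8 = 0.5623 A.
(Equivalently: I_total = 2.510 A, then current-divider fraction G_k/ΣG = 0.2240.)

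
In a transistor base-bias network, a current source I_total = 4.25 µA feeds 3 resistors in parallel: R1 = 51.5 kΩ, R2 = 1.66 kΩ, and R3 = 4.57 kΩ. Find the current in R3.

I ≈ 1.11 µA

ΣG = 1/51.5 + 1/1.66 + 1/4.57 = 0.8406.
R3 takes the fraction G_k/ΣG = 0.2188/0.8406 = 0.2603, so I = 4.25 × 0.2603 = 1.106 µA.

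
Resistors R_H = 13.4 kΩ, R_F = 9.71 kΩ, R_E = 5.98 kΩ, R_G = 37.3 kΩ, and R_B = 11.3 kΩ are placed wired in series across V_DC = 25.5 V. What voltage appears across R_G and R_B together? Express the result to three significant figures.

Total series resistance ΣR = 13.4 + 9.71 + 5.98 + 37.3 + 11.3 = 77.69 kΩ.
R_{R_G..R_B} = 37.3 + 11.3 = 48.60 kΩ.
Voltage divider: V = V_DC · (48.60 / 77.69) = 25.5 × 0.6256 = 15.95 V.

V ≈ 16.0 V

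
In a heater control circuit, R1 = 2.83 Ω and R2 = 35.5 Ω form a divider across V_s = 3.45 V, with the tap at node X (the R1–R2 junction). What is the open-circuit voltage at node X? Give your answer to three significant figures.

Open-circuit (no load on X): V_th = V_s · R2/(R1 + R2) = 3.45 × 35.5/(2.830 + 35.5) = 3.195 V.

V_th ≈ 3.20 V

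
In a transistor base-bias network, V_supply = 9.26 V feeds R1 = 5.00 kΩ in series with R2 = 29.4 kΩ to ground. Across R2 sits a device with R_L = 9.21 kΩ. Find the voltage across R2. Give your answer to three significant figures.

First combine the lower leg with the load: R2 ‖ R_L = 7.013 kΩ.
Then V_out = V_supply · R2'/(R1 + R2') = 9.26 × 7.013/12.01 = 5.406 V.

V_out ≈ 5.41 V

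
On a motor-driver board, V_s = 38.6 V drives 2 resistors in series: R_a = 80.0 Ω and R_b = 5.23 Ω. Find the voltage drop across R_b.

ΣR = 80.0 + 5.23 = 85.23 Ω.
Voltage divider: V = V_s · (5.230 / 85.23) = 38.6 × 0.06136 = 2.369 V.

V ≈ 2.37 V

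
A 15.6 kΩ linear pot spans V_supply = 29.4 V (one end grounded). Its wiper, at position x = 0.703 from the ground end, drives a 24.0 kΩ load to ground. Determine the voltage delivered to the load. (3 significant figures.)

V_out ≈ 18.2 V

Lower segment x·R_p = 10.97 kΩ; upper segment (1−x)·R_p = 4.633 kΩ.
(x·R_p) ‖ R_L = 7.527 kΩ.
V_out = 29.4 × 7.527/(4.633 + 7.527) = 18.20 V.
(Unloaded: V_out = x·V_supply = 20.7 V.)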